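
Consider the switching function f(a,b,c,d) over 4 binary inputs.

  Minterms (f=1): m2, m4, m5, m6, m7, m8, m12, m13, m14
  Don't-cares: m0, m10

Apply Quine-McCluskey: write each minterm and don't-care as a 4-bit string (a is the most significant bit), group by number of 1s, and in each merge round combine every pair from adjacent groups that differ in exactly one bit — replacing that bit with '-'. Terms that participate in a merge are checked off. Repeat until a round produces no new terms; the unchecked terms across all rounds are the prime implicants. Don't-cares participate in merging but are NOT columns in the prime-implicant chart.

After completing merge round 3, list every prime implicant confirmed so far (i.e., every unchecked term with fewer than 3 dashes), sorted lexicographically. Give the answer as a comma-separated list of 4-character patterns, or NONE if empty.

Round 0: 0000✓ 0010✓ 0100✓ 0101✓ 0110✓ 0111✓ 1000✓ 1010✓ 1100✓ 1101✓ 1110✓
Round 1: -000✓ -010✓ -100✓ -101✓ -110✓ 0-00✓ 0-10✓ 00-0✓ 01-0✓ 01-1✓ 010-✓ 011-✓ 1-00✓ 1-10✓ 10-0✓ 11-0✓ 110-✓
Round 2: --00✓ --10✓ -0-0✓ -1-0✓ -10- 0--0✓ 01-- 1--0✓
Round 3: ---0
PIs = {---0, -10-, 01--}

-10-, 01--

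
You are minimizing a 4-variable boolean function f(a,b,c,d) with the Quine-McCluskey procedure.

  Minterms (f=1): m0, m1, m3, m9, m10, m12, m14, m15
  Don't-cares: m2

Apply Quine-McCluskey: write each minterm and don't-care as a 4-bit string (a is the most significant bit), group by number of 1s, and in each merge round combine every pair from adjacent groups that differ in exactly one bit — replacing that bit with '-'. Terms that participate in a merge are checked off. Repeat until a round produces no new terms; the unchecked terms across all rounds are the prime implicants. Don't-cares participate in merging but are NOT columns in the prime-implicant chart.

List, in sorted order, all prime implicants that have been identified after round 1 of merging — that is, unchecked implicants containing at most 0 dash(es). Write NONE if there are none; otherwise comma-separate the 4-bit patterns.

size-2^0 implicants → 0000(✓)  0001(✓)  0010(✓)  0011(✓)  1001(✓)  1010(✓)  1100(✓)  1110(✓)  1111(✓)
size-2^1 implicants → -001  -010  00-0(✓)  00-1(✓)  000-(✓)  001-(✓)  1-10  11-0  111-
size-2^2 implicants → 00--
Unchecked terms (primes): -001, -010, 00--, 1-10, 11-0, 111-

NONE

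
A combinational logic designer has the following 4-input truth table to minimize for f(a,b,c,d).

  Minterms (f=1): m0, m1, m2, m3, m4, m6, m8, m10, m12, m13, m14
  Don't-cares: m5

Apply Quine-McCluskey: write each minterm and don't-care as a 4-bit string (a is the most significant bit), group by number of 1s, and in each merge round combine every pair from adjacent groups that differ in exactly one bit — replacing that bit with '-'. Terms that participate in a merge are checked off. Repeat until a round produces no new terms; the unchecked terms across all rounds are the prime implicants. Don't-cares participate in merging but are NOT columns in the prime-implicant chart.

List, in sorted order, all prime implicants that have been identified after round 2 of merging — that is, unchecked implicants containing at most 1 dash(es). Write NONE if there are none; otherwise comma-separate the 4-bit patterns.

[col 0] 0000*, 0001*, 0010*, 0011*, 0100*, 0101*, 0110*, 1000*, 1010*, 1100*, 1101*, 1110*
[col 1] -000*, -010*, -100*, -101*, -110*, 0-00*, 0-01*, 0-10*, 00-0*, 00-1*, 000-*, 001-*, 01-0*, 010-*, 1-00*, 1-10*, 10-0*, 11-0*, 110-*
[col 2] --00*, --10*, -0-0*, -1-0*, -10-, 0--0*, 0-0-, 00--, 1--0*
[col 3] ---0
Prime implicants: ---0, -10-, 0-0-, 00--

NONE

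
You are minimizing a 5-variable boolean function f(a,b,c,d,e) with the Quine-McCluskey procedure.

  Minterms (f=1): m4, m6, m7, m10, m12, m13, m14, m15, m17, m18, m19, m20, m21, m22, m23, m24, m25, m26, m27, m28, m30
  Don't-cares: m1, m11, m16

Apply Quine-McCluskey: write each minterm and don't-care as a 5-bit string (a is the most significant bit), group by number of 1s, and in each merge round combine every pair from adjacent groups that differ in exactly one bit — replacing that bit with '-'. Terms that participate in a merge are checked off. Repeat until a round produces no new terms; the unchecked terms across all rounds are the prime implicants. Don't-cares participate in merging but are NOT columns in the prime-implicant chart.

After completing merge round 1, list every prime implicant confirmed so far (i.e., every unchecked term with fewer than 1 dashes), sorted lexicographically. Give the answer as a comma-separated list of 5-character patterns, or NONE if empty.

[col 0] 00001*, 00100*, 00110*, 00111*, 01010*, 01011*, 01100*, 01101*, 01110*, 01111*, 10000*, 10001*, 10010*, 10011*, 10100*, 10101*, 10110*, 10111*, 11000*, 11001*, 11010*, 11011*, 11100*, 11110*
[col 1] -0001, -0100*, -0110*, -0111*, -1010*, -1011*, -1100*, -1110*, 0-100*, 0-110*, 0-111*, 001-0*, 0011-*, 01-10*, 01-11*, 0101-*, 011-0*, 011-1*, 0110-*, 0111-*, 1-000*, 1-001*, 1-010*, 1-011*, 1-100*, 1-110*, 10-00*, 10-01*, 10-10*, 10-11*, 100-0*, 100-1*, 1000-*, 1001-*, 101-0*, 101-1*, 1010-*, 1011-*, 11-00*, 11-10*, 110-0*, 110-1*, 1100-*, 1101-*, 111-0*
[col 2] --100*, --110*, -01-0*, -011-, -1-10, -101-, -11-0*, 0-1-0*, 0-11-, 01-1-, 011--, 1--00*, 1--10*, 1-0-0*, 1-0-1*, 1-00-*, 1-01-*, 1-1-0*, 10--0*, 10--1*, 10-0-*, 10-1-*, 100--*, 101--*, 11--0*, 110--*
[col 3] --1-0, 1---0, 1-0--, 10---
Prime implicants: --1-0, -0001, -011-, -1-10, -101-, 0-11-, 01-1-, 011--, 1---0, 1-0--, 10---

NONE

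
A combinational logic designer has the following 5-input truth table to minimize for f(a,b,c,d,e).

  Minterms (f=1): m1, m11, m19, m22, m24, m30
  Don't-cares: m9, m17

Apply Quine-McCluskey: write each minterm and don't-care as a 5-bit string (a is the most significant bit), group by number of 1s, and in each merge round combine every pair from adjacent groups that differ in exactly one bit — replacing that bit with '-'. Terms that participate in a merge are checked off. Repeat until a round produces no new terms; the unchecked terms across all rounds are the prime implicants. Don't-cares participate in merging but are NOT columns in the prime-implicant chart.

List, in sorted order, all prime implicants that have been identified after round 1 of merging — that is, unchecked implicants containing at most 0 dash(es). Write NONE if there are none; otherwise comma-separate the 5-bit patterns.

size-2^0 implicants → 00001(✓)  01001(✓)  01011(✓)  10001(✓)  10011(✓)  10110(✓)  11000  11110(✓)
size-2^1 implicants → -0001  0-001  010-1  1-110  100-1
Unchecked terms (primes): -0001, 0-001, 010-1, 1-110, 100-1, 11000

11000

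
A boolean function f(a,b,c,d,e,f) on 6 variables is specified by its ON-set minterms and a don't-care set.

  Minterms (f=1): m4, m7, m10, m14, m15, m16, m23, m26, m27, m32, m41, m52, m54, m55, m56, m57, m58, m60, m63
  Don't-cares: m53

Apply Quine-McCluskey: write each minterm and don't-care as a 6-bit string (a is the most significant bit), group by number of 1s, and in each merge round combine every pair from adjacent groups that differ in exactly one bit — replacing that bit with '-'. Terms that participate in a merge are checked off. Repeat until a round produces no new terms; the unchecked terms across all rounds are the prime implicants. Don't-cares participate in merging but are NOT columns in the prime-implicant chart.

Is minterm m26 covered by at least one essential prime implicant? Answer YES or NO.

YES

size-2^0 implicants → 000100  000111(✓)  001010(✓)  001110(✓)  001111(✓)  010000  010111(✓)  011010(✓)  011011(✓)  100000  101001(✓)  110100(✓)  110101(✓)  110110(✓)  110111(✓)  111000(✓)  111001(✓)  111010(✓)  111100(✓)  111111(✓)
size-2^1 implicants → -10111  -11010  0-0111  0-1010  00-111  001-10  00111-  01101-  1-1001  11-100  11-111  1101-0(✓)  1101-1(✓)  11010-(✓)  11011-(✓)  111-00  1110-0  11100-
size-2^2 implicants → 1101--
Unchecked terms (primes): -10111, -11010, 0-0111, 0-1010, 00-111, 000100, 001-10, 00111-, 010000, 01101-, 1-1001, 100000, 11-100, 11-111, 1101--, 111-00, 1110-0, 11100-
Minterm coverage:
  m4 ⊆ 000100 [E]
  m7 ⊆ 0-0111,00-111
  m10 ⊆ 0-1010,001-10
  m14 ⊆ 001-10,00111-
  m15 ⊆ 00-111,00111-
  m16 ⊆ 010000 [E]
  m23 ⊆ -10111,0-0111
  m26 ⊆ -11010,0-1010,01101-
  m27 ⊆ 01101- [E]
  m32 ⊆ 100000 [E]
  m41 ⊆ 1-1001 [E]
  m52 ⊆ 11-100,1101--
  m54 ⊆ 1101-- [E]
  m55 ⊆ -10111,11-111,1101--
  m56 ⊆ 111-00,1110-0,11100-
  m57 ⊆ 1-1001,11100-
  m58 ⊆ -11010,1110-0
  m60 ⊆ 11-100,111-00
  m63 ⊆ 11-111 [E]
E = {000100, 010000, 01101-, 1-1001, 100000, 11-111, 1101--}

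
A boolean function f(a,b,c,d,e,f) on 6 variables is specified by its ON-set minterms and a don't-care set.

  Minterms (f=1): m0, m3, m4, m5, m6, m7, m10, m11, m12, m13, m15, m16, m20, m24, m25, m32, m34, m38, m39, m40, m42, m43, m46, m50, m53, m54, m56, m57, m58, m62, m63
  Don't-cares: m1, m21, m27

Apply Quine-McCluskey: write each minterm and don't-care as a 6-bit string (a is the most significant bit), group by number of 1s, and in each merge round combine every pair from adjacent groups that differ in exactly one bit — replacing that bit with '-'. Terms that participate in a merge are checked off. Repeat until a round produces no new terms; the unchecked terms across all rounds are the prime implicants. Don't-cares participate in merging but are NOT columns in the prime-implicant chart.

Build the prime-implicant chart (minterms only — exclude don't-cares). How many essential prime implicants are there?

7

size-2^0 implicants → 000000(✓)  000001(✓)  000011(✓)  000100(✓)  000101(✓)  000110(✓)  000111(✓)  001010(✓)  001011(✓)  001100(✓)  001101(✓)  001111(✓)  010000(✓)  010100(✓)  010101(✓)  011000(✓)  011001(✓)  011011(✓)  100000(✓)  100010(✓)  100110(✓)  100111(✓)  101000(✓)  101010(✓)  101011(✓)  101110(✓)  110010(✓)  110101(✓)  110110(✓)  111000(✓)  111001(✓)  111010(✓)  111110(✓)  111111(✓)
size-2^1 implicants → -00000  -00110(✓)  -00111(✓)  -01010(✓)  -01011(✓)  -10101  -11000(✓)  -11001(✓)  0-0000(✓)  0-0100(✓)  0-0101(✓)  0-1011  00-011(✓)  00-100(✓)  00-101(✓)  00-111(✓)  000-00(✓)  000-01(✓)  000-11(✓)  0000-1(✓)  00000-(✓)  0001-0(✓)  0001-1(✓)  00010-(✓)  00011-(✓)  001-11(✓)  00101-(✓)  0011-1(✓)  00110-(✓)  01-000  010-00(✓)  01010-(✓)  0110-1  01100-(✓)  1-0010(✓)  1-0110(✓)  1-1000(✓)  1-1010(✓)  1-1110(✓)  10-000(✓)  10-010(✓)  10-110(✓)  100-10(✓)  1000-0(✓)  10011-(✓)  101-10(✓)  1010-0(✓)  10101-(✓)  11-010(✓)  11-110(✓)  110-10(✓)  111-10(✓)  1110-0(✓)  11100-(✓)  11111-
size-2^2 implicants → -0011-  -0101-  -1100-  0-0-00  0-010-  00--11  00-1-1  00-10-  000--1  000-0-  0001--  1--010(✓)  1--110(✓)  1-0-10(✓)  1-1-10(✓)  1-10-0  10--10(✓)  10-0-0  11--10(✓)
size-2^3 implicants → 1---10
Unchecked terms (primes): -00000, -0011-, -0101-, -10101, -1100-, 0-0-00, 0-010-, 0-1011, 00--11, 00-1-1, 00-10-, 000--1, 000-0-, 0001--, 01-000, 0110-1, 1---10, 1-10-0, 10-0-0, 11111-
Minterm coverage:
  m0 ⊆ -00000,0-0-00,000-0-
  m3 ⊆ 00--11,000--1
  m4 ⊆ 0-0-00,0-010-,00-10-,000-0-,0001--
  m5 ⊆ 0-010-,00-1-1,00-10-,000--1,000-0-,0001--
  m6 ⊆ -0011-,0001--
  m7 ⊆ -0011-,00--11,00-1-1,000--1,0001--
  m10 ⊆ -0101- [E]
  m11 ⊆ -0101-,0-1011,00--11
  m12 ⊆ 00-10- [E]
  m13 ⊆ 00-1-1,00-10-
  m15 ⊆ 00--11,00-1-1
  m16 ⊆ 0-0-00,01-000
  m20 ⊆ 0-0-00,0-010-
  m24 ⊆ -1100-,01-000
  m25 ⊆ -1100-,0110-1
  m32 ⊆ -00000,10-0-0
  m34 ⊆ 1---10,10-0-0
  m38 ⊆ -0011-,1---10
  m39 ⊆ -0011- [E]
  m40 ⊆ 1-10-0,10-0-0
  m42 ⊆ -0101-,1---10,1-10-0,10-0-0
  m43 ⊆ -0101- [E]
  m46 ⊆ 1---10 [E]
  m50 ⊆ 1---10 [E]
  m53 ⊆ -10101 [E]
  m54 ⊆ 1---10 [E]
  m56 ⊆ -1100-,1-10-0
  m57 ⊆ -1100- [E]
  m58 ⊆ 1---10,1-10-0
  m62 ⊆ 1---10,11111-
  m63 ⊆ 11111- [E]
E = {-0011-, -0101-, -10101, -1100-, 00-10-, 1---10, 11111-}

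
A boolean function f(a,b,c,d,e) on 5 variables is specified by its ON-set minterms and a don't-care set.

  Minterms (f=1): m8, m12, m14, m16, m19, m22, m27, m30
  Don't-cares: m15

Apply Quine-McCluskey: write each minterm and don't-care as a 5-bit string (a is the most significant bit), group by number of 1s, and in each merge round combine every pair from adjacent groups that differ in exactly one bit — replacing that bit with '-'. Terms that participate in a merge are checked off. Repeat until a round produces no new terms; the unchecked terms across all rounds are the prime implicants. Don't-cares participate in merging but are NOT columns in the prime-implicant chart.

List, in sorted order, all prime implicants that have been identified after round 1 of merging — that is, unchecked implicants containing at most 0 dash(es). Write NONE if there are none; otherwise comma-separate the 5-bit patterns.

[col 0] 01000*, 01100*, 01110*, 01111*, 10000, 10011*, 10110*, 11011*, 11110*
[col 1] -1110, 01-00, 011-0, 0111-, 1-011, 1-110
Prime implicants: -1110, 01-00, 011-0, 0111-, 1-011, 1-110, 10000

10000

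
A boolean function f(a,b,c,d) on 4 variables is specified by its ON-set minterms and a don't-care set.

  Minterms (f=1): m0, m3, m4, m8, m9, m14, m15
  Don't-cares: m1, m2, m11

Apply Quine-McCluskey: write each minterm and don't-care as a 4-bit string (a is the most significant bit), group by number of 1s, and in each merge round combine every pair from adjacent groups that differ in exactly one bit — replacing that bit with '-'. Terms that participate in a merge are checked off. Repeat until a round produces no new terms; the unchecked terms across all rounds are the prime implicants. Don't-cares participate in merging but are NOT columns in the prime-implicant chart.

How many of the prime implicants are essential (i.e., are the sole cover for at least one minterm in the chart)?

3

Round 0: 0000✓ 0001✓ 0010✓ 0011✓ 0100✓ 1000✓ 1001✓ 1011✓ 1110✓ 1111✓
Round 1: -000✓ -001✓ -011✓ 0-00 00-0✓ 00-1✓ 000-✓ 001-✓ 1-11 10-1✓ 100-✓ 111-
Round 2: -0-1 -00- 00--
PIs = {-0-1, -00-, 0-00, 00--, 1-11, 111-}
Coverage chart:
  m0: -00-,0-00,00--
  m3: -0-1,00--
  m4: 0-00 ←essential
  m8: -00- ←essential
  m9: -0-1,-00-
  m14: 111- ←essential
  m15: 1-11,111-
Essential: -00-, 0-00, 111-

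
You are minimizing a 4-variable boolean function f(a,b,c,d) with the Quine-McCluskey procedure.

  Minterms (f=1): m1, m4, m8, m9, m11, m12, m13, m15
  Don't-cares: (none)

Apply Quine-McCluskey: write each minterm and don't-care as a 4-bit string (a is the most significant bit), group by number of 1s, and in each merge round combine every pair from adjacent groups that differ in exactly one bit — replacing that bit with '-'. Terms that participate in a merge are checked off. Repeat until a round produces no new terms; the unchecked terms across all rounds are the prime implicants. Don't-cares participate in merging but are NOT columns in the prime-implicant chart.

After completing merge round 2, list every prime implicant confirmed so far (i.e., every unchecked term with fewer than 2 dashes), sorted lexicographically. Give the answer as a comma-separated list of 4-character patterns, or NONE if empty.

Round 0: 0001✓ 0100✓ 1000✓ 1001✓ 1011✓ 1100✓ 1101✓ 1111✓
Round 1: -001 -100 1-00✓ 1-01✓ 1-11✓ 10-1✓ 100-✓ 11-1✓ 110-✓
Round 2: 1--1 1-0-
PIs = {-001, -100, 1--1, 1-0-}

-001, -100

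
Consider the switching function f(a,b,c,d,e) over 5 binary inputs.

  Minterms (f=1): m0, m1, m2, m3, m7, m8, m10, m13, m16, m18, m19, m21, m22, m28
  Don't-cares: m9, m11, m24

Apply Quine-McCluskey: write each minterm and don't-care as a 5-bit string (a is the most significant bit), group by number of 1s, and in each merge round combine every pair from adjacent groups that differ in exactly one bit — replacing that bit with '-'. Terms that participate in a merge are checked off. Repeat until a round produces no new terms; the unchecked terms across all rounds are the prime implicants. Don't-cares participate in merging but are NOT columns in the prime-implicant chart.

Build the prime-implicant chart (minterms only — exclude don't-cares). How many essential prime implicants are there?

7

[col 0] 00000*, 00001*, 00010*, 00011*, 00111*, 01000*, 01001*, 01010*, 01011*, 01101*, 10000*, 10010*, 10011*, 10101, 10110*, 11000*, 11100*
[col 1] -0000*, -0010*, -0011*, -1000*, 0-000*, 0-001*, 0-010*, 0-011*, 00-11, 000-0*, 000-1*, 0000-*, 0001-*, 01-01, 010-0*, 010-1*, 0100-*, 0101-*, 1-000*, 10-10, 100-0*, 1001-*, 11-00
[col 2] --000, -00-0, -001-, 0-0-0*, 0-0-1*, 0-00-*, 0-01-*, 000--*, 010--*
[col 3] 0-0--
Prime implicants: --000, -00-0, -001-, 0-0--, 00-11, 01-01, 10-10, 10101, 11-00
PI chart (minterm → PIs covering it):
  0 | --000,-00-0,0-0--
  1 | 0-0--  (sole → essential)
  2 | -00-0,-001-,0-0--
  3 | -001-,0-0--,00-11
  7 | 00-11  (sole → essential)
  8 | --000,0-0--
  10 | 0-0--  (sole → essential)
  13 | 01-01  (sole → essential)
  16 | --000,-00-0
  18 | -00-0,-001-,10-10
  19 | -001-  (sole → essential)
  21 | 10101  (sole → essential)
  22 | 10-10  (sole → essential)
  28 | 11-00  (sole → essential)
Essential prime implicants: -001-, 0-0--, 00-11, 01-01, 10-10, 10101, 11-00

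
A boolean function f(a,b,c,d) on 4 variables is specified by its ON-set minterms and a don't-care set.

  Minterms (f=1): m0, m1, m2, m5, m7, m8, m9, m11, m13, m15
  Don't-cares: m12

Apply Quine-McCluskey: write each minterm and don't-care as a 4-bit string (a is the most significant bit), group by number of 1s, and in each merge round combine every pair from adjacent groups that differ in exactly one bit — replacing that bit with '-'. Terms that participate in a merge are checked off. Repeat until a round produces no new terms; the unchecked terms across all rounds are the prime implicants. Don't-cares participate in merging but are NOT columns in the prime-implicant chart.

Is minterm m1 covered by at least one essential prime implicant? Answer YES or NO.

NO

size-2^0 implicants → 0000(✓)  0001(✓)  0010(✓)  0101(✓)  0111(✓)  1000(✓)  1001(✓)  1011(✓)  1100(✓)  1101(✓)  1111(✓)
size-2^1 implicants → -000(✓)  -001(✓)  -101(✓)  -111(✓)  0-01(✓)  00-0  000-(✓)  01-1(✓)  1-00(✓)  1-01(✓)  1-11(✓)  10-1(✓)  100-(✓)  11-1(✓)  110-(✓)
size-2^2 implicants → --01  -00-  -1-1  1--1  1-0-
Unchecked terms (primes): --01, -00-, -1-1, 00-0, 1--1, 1-0-
Minterm coverage:
  m0 ⊆ -00-,00-0
  m1 ⊆ --01,-00-
  m2 ⊆ 00-0 [E]
  m5 ⊆ --01,-1-1
  m7 ⊆ -1-1 [E]
  m8 ⊆ -00-,1-0-
  m9 ⊆ --01,-00-,1--1,1-0-
  m11 ⊆ 1--1 [E]
  m13 ⊆ --01,-1-1,1--1,1-0-
  m15 ⊆ -1-1,1--1
E = {-1-1, 00-0, 1--1}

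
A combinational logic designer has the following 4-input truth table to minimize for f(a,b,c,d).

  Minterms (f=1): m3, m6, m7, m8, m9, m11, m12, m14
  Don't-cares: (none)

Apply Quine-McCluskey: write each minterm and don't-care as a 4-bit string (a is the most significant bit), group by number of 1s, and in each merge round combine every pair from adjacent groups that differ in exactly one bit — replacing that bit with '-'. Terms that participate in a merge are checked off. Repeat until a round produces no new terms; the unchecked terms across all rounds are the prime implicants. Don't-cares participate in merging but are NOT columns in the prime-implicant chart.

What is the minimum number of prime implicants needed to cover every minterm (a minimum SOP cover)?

[col 0] 0011*, 0110*, 0111*, 1000*, 1001*, 1011*, 1100*, 1110*
[col 1] -011, -110, 0-11, 011-, 1-00, 10-1, 100-, 11-0
Prime implicants: -011, -110, 0-11, 011-, 1-00, 10-1, 100-, 11-0
PI chart (minterm → PIs covering it):
  3 | -011,0-11
  6 | -110,011-
  7 | 0-11,011-
  8 | 1-00,100-
  9 | 10-1,100-
  11 | -011,10-1
  12 | 1-00,11-0
  14 | -110,11-0
(no essential prime implicants)
Petrick residual → -011, 011-, 100-, 11-0
Minimum SOP uses 4 PIs: b'cd + a'bc + ab'c' + abd'

4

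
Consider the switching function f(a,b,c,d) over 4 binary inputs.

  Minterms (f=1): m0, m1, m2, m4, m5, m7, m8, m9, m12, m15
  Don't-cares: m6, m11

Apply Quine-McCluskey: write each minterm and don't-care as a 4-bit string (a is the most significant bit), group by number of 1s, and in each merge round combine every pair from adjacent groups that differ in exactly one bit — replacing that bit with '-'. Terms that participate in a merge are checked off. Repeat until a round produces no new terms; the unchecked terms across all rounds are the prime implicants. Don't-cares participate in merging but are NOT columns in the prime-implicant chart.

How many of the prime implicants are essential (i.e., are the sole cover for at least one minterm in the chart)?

2

Round 0: 0000✓ 0001✓ 0010✓ 0100✓ 0101✓ 0110✓ 0111✓ 1000✓ 1001✓ 1011✓ 1100✓ 1111✓
Round 1: -000✓ -001✓ -100✓ -111 0-00✓ 0-01✓ 0-10✓ 00-0✓ 000-✓ 01-0✓ 01-1✓ 010-✓ 011-✓ 1-00✓ 1-11 10-1 100-✓
Round 2: --00 -00- 0--0 0-0- 01--
PIs = {--00, -00-, -111, 0--0, 0-0-, 01--, 1-11, 10-1}
Coverage chart:
  m0: --00,-00-,0--0,0-0-
  m1: -00-,0-0-
  m2: 0--0 ←essential
  m4: --00,0--0,0-0-,01--
  m5: 0-0-,01--
  m7: -111,01--
  m8: --00,-00-
  m9: -00-,10-1
  m12: --00 ←essential
  m15: -111,1-11
Essential: --00, 0--0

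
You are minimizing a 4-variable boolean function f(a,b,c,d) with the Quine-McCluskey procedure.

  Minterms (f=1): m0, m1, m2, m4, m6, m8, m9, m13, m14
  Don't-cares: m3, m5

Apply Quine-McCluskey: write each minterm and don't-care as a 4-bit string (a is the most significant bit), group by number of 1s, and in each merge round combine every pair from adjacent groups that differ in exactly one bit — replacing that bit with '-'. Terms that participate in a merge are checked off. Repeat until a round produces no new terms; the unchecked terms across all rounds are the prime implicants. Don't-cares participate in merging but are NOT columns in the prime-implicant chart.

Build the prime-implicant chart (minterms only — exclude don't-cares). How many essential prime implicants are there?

3

Round 0: 0000✓ 0001✓ 0010✓ 0011✓ 0100✓ 0101✓ 0110✓ 1000✓ 1001✓ 1101✓ 1110✓
Round 1: -000✓ -001✓ -101✓ -110 0-00✓ 0-01✓ 0-10✓ 00-0✓ 00-1✓ 000-✓ 001-✓ 01-0✓ 010-✓ 1-01✓ 100-✓
Round 2: --01 -00- 0--0 0-0- 00--
PIs = {--01, -00-, -110, 0--0, 0-0-, 00--}
Coverage chart:
  m0: -00-,0--0,0-0-,00--
  m1: --01,-00-,0-0-,00--
  m2: 0--0,00--
  m4: 0--0,0-0-
  m6: -110,0--0
  m8: -00- ←essential
  m9: --01,-00-
  m13: --01 ←essential
  m14: -110 ←essential
Essential: --01, -00-, -110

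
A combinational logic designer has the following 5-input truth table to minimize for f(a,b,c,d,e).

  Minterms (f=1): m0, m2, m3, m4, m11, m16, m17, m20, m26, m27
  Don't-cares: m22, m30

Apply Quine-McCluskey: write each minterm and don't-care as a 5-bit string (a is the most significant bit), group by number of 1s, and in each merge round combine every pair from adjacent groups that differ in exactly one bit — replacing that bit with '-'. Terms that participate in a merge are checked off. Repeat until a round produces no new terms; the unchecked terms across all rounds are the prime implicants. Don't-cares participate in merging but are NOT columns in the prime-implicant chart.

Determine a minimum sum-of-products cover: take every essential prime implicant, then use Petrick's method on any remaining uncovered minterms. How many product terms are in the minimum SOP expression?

[col 0] 00000*, 00010*, 00011*, 00100*, 01011*, 10000*, 10001*, 10100*, 10110*, 11010*, 11011*, 11110*
[col 1] -0000*, -0100*, -1011, 0-011, 00-00*, 000-0, 0001-, 1-110, 10-00*, 1000-, 101-0, 11-10, 1101-
[col 2] -0-00
Prime implicants: -0-00, -1011, 0-011, 000-0, 0001-, 1-110, 1000-, 101-0, 11-10, 1101-
PI chart (minterm → PIs covering it):
  0 | -0-00,000-0
  2 | 000-0,0001-
  3 | 0-011,0001-
  4 | -0-00  (sole → essential)
  11 | -1011,0-011
  16 | -0-00,1000-
  17 | 1000-  (sole → essential)
  20 | -0-00,101-0
  26 | 11-10,1101-
  27 | -1011,1101-
Essential prime implicants: -0-00, 1000-
Petrick residual → -1011, 0001-, 11-10
Minimum SOP uses 5 PIs: b'd'e' + bc'de + a'b'c'd + ab'c'd' + abde'

5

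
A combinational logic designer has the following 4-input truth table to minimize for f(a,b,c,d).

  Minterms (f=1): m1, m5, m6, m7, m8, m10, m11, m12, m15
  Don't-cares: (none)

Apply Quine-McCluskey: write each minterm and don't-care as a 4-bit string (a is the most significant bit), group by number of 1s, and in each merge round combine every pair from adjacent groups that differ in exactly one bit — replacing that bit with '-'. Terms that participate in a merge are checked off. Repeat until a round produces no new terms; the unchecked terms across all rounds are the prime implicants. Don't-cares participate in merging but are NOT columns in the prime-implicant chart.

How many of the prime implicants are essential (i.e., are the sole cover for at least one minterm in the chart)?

3

Round 0: 0001✓ 0101✓ 0110✓ 0111✓ 1000✓ 1010✓ 1011✓ 1100✓ 1111✓
Round 1: -111 0-01 01-1 011- 1-00 1-11 10-0 101-
PIs = {-111, 0-01, 01-1, 011-, 1-00, 1-11, 10-0, 101-}
Coverage chart:
  m1: 0-01 ←essential
  m5: 0-01,01-1
  m6: 011- ←essential
  m7: -111,01-1,011-
  m8: 1-00,10-0
  m10: 10-0,101-
  m11: 1-11,101-
  m12: 1-00 ←essential
  m15: -111,1-11
Essential: 0-01, 011-, 1-00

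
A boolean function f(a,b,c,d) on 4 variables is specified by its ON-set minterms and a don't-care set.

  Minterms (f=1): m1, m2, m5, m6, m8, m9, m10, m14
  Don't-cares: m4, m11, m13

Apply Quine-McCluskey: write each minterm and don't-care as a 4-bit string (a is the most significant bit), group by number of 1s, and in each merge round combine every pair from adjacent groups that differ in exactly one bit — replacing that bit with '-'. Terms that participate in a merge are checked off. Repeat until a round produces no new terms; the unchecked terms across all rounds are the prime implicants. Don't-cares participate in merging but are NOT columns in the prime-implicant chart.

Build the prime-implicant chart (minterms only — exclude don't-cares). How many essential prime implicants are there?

size-2^0 implicants → 0001(✓)  0010(✓)  0100(✓)  0101(✓)  0110(✓)  1000(✓)  1001(✓)  1010(✓)  1011(✓)  1101(✓)  1110(✓)
size-2^1 implicants → -001(✓)  -010(✓)  -101(✓)  -110(✓)  0-01(✓)  0-10(✓)  01-0  010-  1-01(✓)  1-10(✓)  10-0(✓)  10-1(✓)  100-(✓)  101-(✓)
size-2^2 implicants → --01  --10  10--
Unchecked terms (primes): --01, --10, 01-0, 010-, 10--
Minterm coverage:
  m1 ⊆ --01 [E]
  m2 ⊆ --10 [E]
  m5 ⊆ --01,010-
  m6 ⊆ --10,01-0
  m8 ⊆ 10-- [E]
  m9 ⊆ --01,10--
  m10 ⊆ --10,10--
  m14 ⊆ --10 [E]
E = {--01, --10, 10--}

3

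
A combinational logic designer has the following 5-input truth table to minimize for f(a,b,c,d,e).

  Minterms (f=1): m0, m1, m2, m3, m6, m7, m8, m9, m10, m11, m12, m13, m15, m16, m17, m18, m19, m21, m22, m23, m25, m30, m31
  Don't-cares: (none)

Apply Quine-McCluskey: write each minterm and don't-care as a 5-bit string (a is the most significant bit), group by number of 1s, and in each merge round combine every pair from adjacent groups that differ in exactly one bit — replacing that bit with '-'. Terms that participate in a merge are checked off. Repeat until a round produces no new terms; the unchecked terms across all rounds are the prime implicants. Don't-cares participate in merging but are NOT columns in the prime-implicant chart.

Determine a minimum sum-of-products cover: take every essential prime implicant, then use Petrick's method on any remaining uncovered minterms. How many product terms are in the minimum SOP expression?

8

size-2^0 implicants → 00000(✓)  00001(✓)  00010(✓)  00011(✓)  00110(✓)  00111(✓)  01000(✓)  01001(✓)  01010(✓)  01011(✓)  01100(✓)  01101(✓)  01111(✓)  10000(✓)  10001(✓)  10010(✓)  10011(✓)  10101(✓)  10110(✓)  10111(✓)  11001(✓)  11110(✓)  11111(✓)
size-2^1 implicants → -0000(✓)  -0001(✓)  -0010(✓)  -0011(✓)  -0110(✓)  -0111(✓)  -1001(✓)  -1111(✓)  0-000(✓)  0-001(✓)  0-010(✓)  0-011(✓)  0-111(✓)  00-10(✓)  00-11(✓)  000-0(✓)  000-1(✓)  0000-(✓)  0001-(✓)  0011-(✓)  01-00(✓)  01-01(✓)  01-11(✓)  010-0(✓)  010-1(✓)  0100-(✓)  0101-(✓)  011-1(✓)  0110-(✓)  1-001(✓)  1-110(✓)  1-111(✓)  10-01(✓)  10-10(✓)  10-11(✓)  100-0(✓)  100-1(✓)  1000-(✓)  1001-(✓)  101-1(✓)  1011-(✓)  1111-(✓)
size-2^2 implicants → --001  --111  -0-10(✓)  -0-11(✓)  -00-0(✓)  -00-1(✓)  -000-(✓)  -001-(✓)  -011-(✓)  0--11  0-0-0(✓)  0-0-1(✓)  0-00-(✓)  0-01-(✓)  00-1-(✓)  000--(✓)  01--1  01-0-  010--(✓)  1-11-  10--1  10-1-(✓)  100--(✓)
size-2^3 implicants → -0-1-  -00--  0-0--
Unchecked terms (primes): --001, --111, -0-1-, -00--, 0--11, 0-0--, 01--1, 01-0-, 1-11-, 10--1
Minterm coverage:
  m0 ⊆ -00--,0-0--
  m1 ⊆ --001,-00--,0-0--
  m2 ⊆ -0-1-,-00--,0-0--
  m3 ⊆ -0-1-,-00--,0--11,0-0--
  m6 ⊆ -0-1- [E]
  m7 ⊆ --111,-0-1-,0--11
  m8 ⊆ 0-0--,01-0-
  m9 ⊆ --001,0-0--,01--1,01-0-
  m10 ⊆ 0-0-- [E]
  m11 ⊆ 0--11,0-0--,01--1
  m12 ⊆ 01-0- [E]
  m13 ⊆ 01--1,01-0-
  m15 ⊆ --111,0--11,01--1
  m16 ⊆ -00-- [E]
  m17 ⊆ --001,-00--,10--1
  m18 ⊆ -0-1-,-00--
  m19 ⊆ -0-1-,-00--,10--1
  m21 ⊆ 10--1 [E]
  m22 ⊆ -0-1-,1-11-
  m23 ⊆ --111,-0-1-,1-11-,10--1
  m25 ⊆ --001 [E]
  m30 ⊆ 1-11- [E]
  m31 ⊆ --111,1-11-
E = {--001, -0-1-, -00--, 0-0--, 01-0-, 1-11-, 10--1}
Petrick residual → --111
Cover = c'd'e + cde + b'd + b'c' + a'c' + a'bd' + acd + ab'e  |cover|=8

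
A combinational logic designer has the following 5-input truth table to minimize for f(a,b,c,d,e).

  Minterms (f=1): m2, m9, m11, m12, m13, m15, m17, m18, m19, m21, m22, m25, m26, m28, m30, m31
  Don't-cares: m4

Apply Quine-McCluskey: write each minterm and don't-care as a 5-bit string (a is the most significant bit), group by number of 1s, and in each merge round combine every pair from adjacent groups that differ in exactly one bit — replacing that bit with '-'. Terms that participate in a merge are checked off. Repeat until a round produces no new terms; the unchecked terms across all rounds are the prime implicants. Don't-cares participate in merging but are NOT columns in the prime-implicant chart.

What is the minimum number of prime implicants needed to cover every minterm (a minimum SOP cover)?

8

Round 0: 00010✓ 00100✓ 01001✓ 01011✓ 01100✓ 01101✓ 01111✓ 10001✓ 10010✓ 10011✓ 10101✓ 10110✓ 11001✓ 11010✓ 11100✓ 11110✓ 11111✓
Round 1: -0010 -1001 -1100 -1111 0-100 01-01✓ 01-11✓ 010-1✓ 011-1✓ 0110- 1-001 1-010✓ 1-110✓ 10-01 10-10✓ 100-1 1001- 11-10✓ 111-0 1111-
Round 2: 01--1 1--10
PIs = {-0010, -1001, -1100, -1111, 0-100, 01--1, 0110-, 1--10, 1-001, 10-01, 100-1, 1001-, 111-0, 1111-}
Coverage chart:
  m2: -0010 ←essential
  m9: -1001,01--1
  m11: 01--1 ←essential
  m12: -1100,0-100,0110-
  m13: 01--1,0110-
  m15: -1111,01--1
  m17: 1-001,10-01,100-1
  m18: -0010,1--10,1001-
  m19: 100-1,1001-
  m21: 10-01 ←essential
  m22: 1--10 ←essential
  m25: -1001,1-001
  m26: 1--10 ←essential
  m28: -1100,111-0
  m30: 1--10,111-0,1111-
  m31: -1111,1111-
Essential: -0010, 01--1, 1--10, 10-01
Petrick residual → -1001, -1100, -1111, 100-1
Min cover (8 terms): b'c'de' + bc'd'e + bcd'e' + bcde + a'be + ade' + ab'd'e + ab'c'e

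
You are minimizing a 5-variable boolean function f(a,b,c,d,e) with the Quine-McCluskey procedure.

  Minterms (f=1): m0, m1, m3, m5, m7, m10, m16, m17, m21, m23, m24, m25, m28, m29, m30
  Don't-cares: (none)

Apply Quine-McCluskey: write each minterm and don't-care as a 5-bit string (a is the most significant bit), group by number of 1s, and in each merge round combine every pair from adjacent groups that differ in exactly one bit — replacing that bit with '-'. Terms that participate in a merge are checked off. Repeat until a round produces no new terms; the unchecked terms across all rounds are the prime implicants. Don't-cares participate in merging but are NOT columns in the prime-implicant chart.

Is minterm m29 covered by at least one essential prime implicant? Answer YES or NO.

Round 0: 00000✓ 00001✓ 00011✓ 00101✓ 00111✓ 01010 10000✓ 10001✓ 10101✓ 10111✓ 11000✓ 11001✓ 11100✓ 11101✓ 11110✓
Round 1: -0000✓ -0001✓ -0101✓ -0111✓ 00-01✓ 00-11✓ 000-1✓ 0000-✓ 001-1✓ 1-000✓ 1-001✓ 1-101✓ 10-01✓ 1000-✓ 101-1✓ 11-00✓ 11-01✓ 1100-✓ 111-0 1110-✓
Round 2: -0-01 -000- -01-1 00--1 1--01 1-00- 11-0-
PIs = {-0-01, -000-, -01-1, 00--1, 01010, 1--01, 1-00-, 11-0-, 111-0}
Coverage chart:
  m0: -000- ←essential
  m1: -0-01,-000-,00--1
  m3: 00--1 ←essential
  m5: -0-01,-01-1,00--1
  m7: -01-1,00--1
  m10: 01010 ←essential
  m16: -000-,1-00-
  m17: -0-01,-000-,1--01,1-00-
  m21: -0-01,-01-1,1--01
  m23: -01-1 ←essential
  m24: 1-00-,11-0-
  m25: 1--01,1-00-,11-0-
  m28: 11-0-,111-0
  m29: 1--01,11-0-
  m30: 111-0 ←essential
Essential: -000-, -01-1, 00--1, 01010, 111-0

NO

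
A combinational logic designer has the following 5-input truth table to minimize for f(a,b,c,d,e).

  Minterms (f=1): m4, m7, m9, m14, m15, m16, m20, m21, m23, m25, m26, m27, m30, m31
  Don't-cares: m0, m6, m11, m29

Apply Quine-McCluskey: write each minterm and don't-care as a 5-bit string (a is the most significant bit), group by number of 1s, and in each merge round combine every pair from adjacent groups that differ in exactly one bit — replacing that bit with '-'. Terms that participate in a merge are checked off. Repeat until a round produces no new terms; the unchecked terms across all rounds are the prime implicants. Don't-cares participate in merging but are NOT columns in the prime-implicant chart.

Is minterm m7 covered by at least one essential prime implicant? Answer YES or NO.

NO

size-2^0 implicants → 00000(✓)  00100(✓)  00110(✓)  00111(✓)  01001(✓)  01011(✓)  01110(✓)  01111(✓)  10000(✓)  10100(✓)  10101(✓)  10111(✓)  11001(✓)  11010(✓)  11011(✓)  11101(✓)  11110(✓)  11111(✓)
size-2^1 implicants → -0000(✓)  -0100(✓)  -0111(✓)  -1001(✓)  -1011(✓)  -1110(✓)  -1111(✓)  0-110(✓)  0-111(✓)  00-00(✓)  001-0  0011-(✓)  01-11(✓)  010-1(✓)  0111-(✓)  1-101(✓)  1-111(✓)  10-00(✓)  101-1(✓)  1010-  11-01(✓)  11-10(✓)  11-11(✓)  110-1(✓)  1101-(✓)  111-1(✓)  1111-(✓)
size-2^2 implicants → --111  -0-00  -1-11  -10-1  -111-  0-11-  1-1-1  11--1  11-1-
Unchecked terms (primes): --111, -0-00, -1-11, -10-1, -111-, 0-11-, 001-0, 1-1-1, 1010-, 11--1, 11-1-
Minterm coverage:
  m4 ⊆ -0-00,001-0
  m7 ⊆ --111,0-11-
  m9 ⊆ -10-1 [E]
  m14 ⊆ -111-,0-11-
  m15 ⊆ --111,-1-11,-111-,0-11-
  m16 ⊆ -0-00 [E]
  m20 ⊆ -0-00,1010-
  m21 ⊆ 1-1-1,1010-
  m23 ⊆ --111,1-1-1
  m25 ⊆ -10-1,11--1
  m26 ⊆ 11-1- [E]
  m27 ⊆ -1-11,-10-1,11--1,11-1-
  m30 ⊆ -111-,11-1-
  m31 ⊆ --111,-1-11,-111-,1-1-1,11--1,11-1-
E = {-0-00, -10-1, 11-1-}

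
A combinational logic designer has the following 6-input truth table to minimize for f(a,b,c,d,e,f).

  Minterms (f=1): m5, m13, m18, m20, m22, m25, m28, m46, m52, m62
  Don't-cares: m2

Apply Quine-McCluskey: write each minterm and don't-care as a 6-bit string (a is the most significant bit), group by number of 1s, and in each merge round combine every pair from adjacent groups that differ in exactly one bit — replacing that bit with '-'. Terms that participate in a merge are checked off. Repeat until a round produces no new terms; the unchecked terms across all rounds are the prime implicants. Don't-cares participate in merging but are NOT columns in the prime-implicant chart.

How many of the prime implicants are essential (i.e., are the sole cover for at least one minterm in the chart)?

[col 0] 000010*, 000101*, 001101*, 010010*, 010100*, 010110*, 011001, 011100*, 101110*, 110100*, 111110*
[col 1] -10100, 0-0010, 00-101, 01-100, 010-10, 0101-0, 1-1110
Prime implicants: -10100, 0-0010, 00-101, 01-100, 010-10, 0101-0, 011001, 1-1110
PI chart (minterm → PIs covering it):
  5 | 00-101  (sole → essential)
  13 | 00-101  (sole → essential)
  18 | 0-0010,010-10
  20 | -10100,01-100,0101-0
  22 | 010-10,0101-0
  25 | 011001  (sole → essential)
  28 | 01-100  (sole → essential)
  46 | 1-1110  (sole → essential)
  52 | -10100  (sole → essential)
  62 | 1-1110  (sole → essential)
Essential prime implicants: -10100, 00-101, 01-100, 011001, 1-1110

5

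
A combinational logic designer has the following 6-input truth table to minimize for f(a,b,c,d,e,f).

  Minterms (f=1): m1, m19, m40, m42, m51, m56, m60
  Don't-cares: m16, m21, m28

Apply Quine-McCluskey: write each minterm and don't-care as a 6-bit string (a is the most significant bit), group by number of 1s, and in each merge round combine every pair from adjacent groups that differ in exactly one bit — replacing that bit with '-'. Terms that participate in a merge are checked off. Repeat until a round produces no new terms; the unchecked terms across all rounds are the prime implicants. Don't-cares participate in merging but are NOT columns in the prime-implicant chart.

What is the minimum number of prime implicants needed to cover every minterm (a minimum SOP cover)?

Round 0: 000001 010000 010011✓ 010101 011100✓ 101000✓ 101010✓ 110011✓ 111000✓ 111100✓
Round 1: -10011 -11100 1-1000 1010-0 111-00
PIs = {-10011, -11100, 000001, 010000, 010101, 1-1000, 1010-0, 111-00}
Coverage chart:
  m1: 000001 ←essential
  m19: -10011 ←essential
  m40: 1-1000,1010-0
  m42: 1010-0 ←essential
  m51: -10011 ←essential
  m56: 1-1000,111-00
  m60: -11100,111-00
Essential: -10011, 000001, 1010-0
Petrick residual → 111-00
Min cover (4 terms): bc'd'ef + a'b'c'd'e'f + ab'cd'f' + abce'f'

4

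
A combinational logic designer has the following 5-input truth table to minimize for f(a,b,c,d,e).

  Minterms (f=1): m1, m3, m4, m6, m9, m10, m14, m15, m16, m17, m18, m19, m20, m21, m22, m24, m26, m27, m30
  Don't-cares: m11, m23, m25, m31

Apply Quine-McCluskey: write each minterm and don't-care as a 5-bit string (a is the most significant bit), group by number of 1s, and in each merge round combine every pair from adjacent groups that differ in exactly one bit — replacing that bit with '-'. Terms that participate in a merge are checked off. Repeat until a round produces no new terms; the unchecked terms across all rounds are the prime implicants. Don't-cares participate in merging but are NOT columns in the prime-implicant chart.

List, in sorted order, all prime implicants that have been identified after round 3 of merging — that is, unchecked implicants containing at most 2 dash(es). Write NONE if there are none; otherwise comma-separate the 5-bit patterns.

size-2^0 implicants → 00001(✓)  00011(✓)  00100(✓)  00110(✓)  01001(✓)  01010(✓)  01011(✓)  01110(✓)  01111(✓)  10000(✓)  10001(✓)  10010(✓)  10011(✓)  10100(✓)  10101(✓)  10110(✓)  10111(✓)  11000(✓)  11001(✓)  11010(✓)  11011(✓)  11110(✓)  11111(✓)
size-2^1 implicants → -0001(✓)  -0011(✓)  -0100(✓)  -0110(✓)  -1001(✓)  -1010(✓)  -1011(✓)  -1110(✓)  -1111(✓)  0-001(✓)  0-011(✓)  0-110(✓)  000-1(✓)  001-0(✓)  01-10(✓)  01-11(✓)  010-1(✓)  0101-(✓)  0111-(✓)  1-000(✓)  1-001(✓)  1-010(✓)  1-011(✓)  1-110(✓)  1-111(✓)  10-00(✓)  10-01(✓)  10-10(✓)  10-11(✓)  100-0(✓)  100-1(✓)  1000-(✓)  1001-(✓)  101-0(✓)  101-1(✓)  1010-(✓)  1011-(✓)  11-10(✓)  11-11(✓)  110-0(✓)  110-1(✓)  1100-(✓)  1101-(✓)  1111-(✓)
size-2^2 implicants → --001(✓)  --011(✓)  --110  -00-1(✓)  -01-0  -1-10(✓)  -1-11(✓)  -10-1(✓)  -101-(✓)  -111-(✓)  0-0-1(✓)  01-1-(✓)  1--10(✓)  1--11(✓)  1-0-0(✓)  1-0-1(✓)  1-00-(✓)  1-01-(✓)  1-11-(✓)  10--0(✓)  10--1(✓)  10-0-(✓)  10-1-(✓)  100--(✓)  101--(✓)  11-1-(✓)  110--(✓)
size-2^3 implicants → --0-1  -1-1-  1--1-  1-0--  10---
Unchecked terms (primes): --0-1, --110, -01-0, -1-1-, 1--1-, 1-0--, 10---

--110, -01-0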